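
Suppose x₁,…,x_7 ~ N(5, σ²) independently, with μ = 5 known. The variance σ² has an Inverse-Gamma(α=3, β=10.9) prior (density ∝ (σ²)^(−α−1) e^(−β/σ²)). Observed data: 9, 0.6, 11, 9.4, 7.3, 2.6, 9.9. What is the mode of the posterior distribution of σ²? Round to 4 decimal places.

Sum of squared deviations about the known mean: SS = (9−5)² + (0.6−5)² + (11−5)² + (9.4−5)² + (7.3−5)² + (2.6−5)² + (9.9−5)² = 125.78.
The Normal likelihood contributes (σ²)^(−n/2) exp(−SS/(2σ²)), so the posterior is Inverse-Gamma(α + n/2, β + SS/2) = Inverse-Gamma(6.5, 73.79).
The mode of Inverse-Gamma(a, b) is b/(a+1) = 73.79/7.5 ≈ 9.8387.

σ̂²_MAP = 9.8387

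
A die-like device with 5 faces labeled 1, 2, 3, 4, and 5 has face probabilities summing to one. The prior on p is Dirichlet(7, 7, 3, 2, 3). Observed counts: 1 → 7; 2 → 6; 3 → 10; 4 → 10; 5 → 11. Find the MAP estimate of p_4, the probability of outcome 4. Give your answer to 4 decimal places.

MAP estimate: 0.1803

The posterior is Dirichlet(αᵢ + nᵢ) = Dirichlet(14, 13, 13, 12, 14).
For a Dirichlet(a₁,…,a_K) with all aᵢ > 1, the mode has j-th component (aⱼ − 1)/(Σaᵢ − K).
Here Σaᵢ = 66 and K = 5, so p_4 = (12 − 1)/(66 − 5) = 11/61 ≈ 0.1803.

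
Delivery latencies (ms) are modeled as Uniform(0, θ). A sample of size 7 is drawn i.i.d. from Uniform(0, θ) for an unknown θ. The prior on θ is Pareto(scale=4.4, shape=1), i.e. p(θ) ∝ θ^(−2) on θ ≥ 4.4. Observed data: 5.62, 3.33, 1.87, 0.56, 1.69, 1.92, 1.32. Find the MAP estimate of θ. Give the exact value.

θ̂_MAP = 5.62

The Uniform(0, θ) likelihood is θ^(−n) for θ ≥ max(xᵢ), zero otherwise. Here max(xᵢ) = 5.62.
Posterior ∝ θ^(−2) · θ^(−7) = θ^(−9) on θ ≥ max(4.4, 5.62) = 5.62.
This density is strictly decreasing in θ, so the posterior mode lies at the lower boundary of the support.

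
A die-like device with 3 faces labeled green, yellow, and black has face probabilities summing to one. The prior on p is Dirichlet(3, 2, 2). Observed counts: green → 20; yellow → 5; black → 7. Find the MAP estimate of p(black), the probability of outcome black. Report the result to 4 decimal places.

MAP estimate of p(black) = 0.2222

The posterior is Dirichlet(αᵢ + nᵢ) = Dirichlet(23, 7, 9).
For a Dirichlet(a₁,…,a_K) with all aᵢ > 1, the mode has j-th component (aⱼ − 1)/(Σaᵢ − K).
Here Σaᵢ = 39 and K = 3, so p(black) = (9 − 1)/(39 − 3) = 8/36 ≈ 0.2222.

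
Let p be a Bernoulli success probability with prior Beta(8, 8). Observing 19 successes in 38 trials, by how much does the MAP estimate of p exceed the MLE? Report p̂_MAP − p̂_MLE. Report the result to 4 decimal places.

Posterior is Beta(27, 27); MAP = (27−1)/(54−2) = 26/52 ≈ 0.50000.
MLE ignores the prior: p̂_MLE = k/n = 19/38 ≈ 0.50000.
Difference = 26/52 − 19/38 = 0 ≈ 0.0000.

MAP − MLE = 0.0000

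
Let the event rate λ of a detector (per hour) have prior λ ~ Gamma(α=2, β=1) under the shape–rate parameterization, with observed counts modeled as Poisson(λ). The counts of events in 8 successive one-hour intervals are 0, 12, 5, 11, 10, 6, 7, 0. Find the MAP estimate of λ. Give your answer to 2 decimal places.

λ̂_MAP = 5.78

Σxᵢ = 0+12+5+11+10+6+7+0 = 51, with n = 8.
Posterior ∝ λe^(−1λ) · λ^51e^(−8λ) = λ^52e^(−9λ), i.e. Gamma(shape=53, rate=9).
The mode of a Gamma(a, b) with a ≥ 1 (shape–rate) is (a−1)/b = 52/9 ≈ 5.78.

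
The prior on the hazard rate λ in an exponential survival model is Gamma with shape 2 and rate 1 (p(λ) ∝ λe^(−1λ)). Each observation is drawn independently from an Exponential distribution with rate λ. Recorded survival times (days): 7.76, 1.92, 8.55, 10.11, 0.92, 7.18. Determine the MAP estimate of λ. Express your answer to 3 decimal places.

The Exponential(rate=λ) likelihood is ∝ λ^n e^(−λΣtᵢ). Here n = 6 and Σtᵢ = 7.76 + 1.92 + 8.55 + 10.11 + 0.92 + 7.18 = 36.44.
Posterior ∝ λe^(−1λ) · λ^6e^(−36.44λ) = λ^7e^(−37.44λ), i.e. Gamma(8, 37.44).
Mode = (a−1)/b = 7/37.44 ≈ 0.187.

λ̂_MAP = 0.187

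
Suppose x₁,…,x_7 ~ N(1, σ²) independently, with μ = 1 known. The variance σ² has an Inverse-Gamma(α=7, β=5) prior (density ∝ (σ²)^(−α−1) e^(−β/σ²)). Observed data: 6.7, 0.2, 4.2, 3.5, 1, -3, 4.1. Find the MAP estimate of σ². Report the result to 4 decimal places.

σ̂²_MAP = 3.7057

Sum of squared deviations about the known mean: SS = (6.7−1)² + (0.2−1)² + (4.2−1)² + (3.5−1)² + (1−1)² + (-3−1)² + (4.1−1)² = 75.23.
The Normal likelihood contributes (σ²)^(−n/2) exp(−SS/(2σ²)), so the posterior is Inverse-Gamma(α + n/2, β + SS/2) = Inverse-Gamma(10.5, 42.615).
The mode of Inverse-Gamma(a, b) is b/(a+1) = 42.615/11.5 ≈ 3.7057.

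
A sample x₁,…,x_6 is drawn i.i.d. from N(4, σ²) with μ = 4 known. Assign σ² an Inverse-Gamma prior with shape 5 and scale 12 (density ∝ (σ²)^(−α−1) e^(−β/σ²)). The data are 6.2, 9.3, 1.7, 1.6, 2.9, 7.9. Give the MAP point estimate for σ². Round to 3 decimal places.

σ̂²_MAP = 4.689

Sum of squared deviations about the known mean: SS = (6.2−4)² + (9.3−4)² + (1.7−4)² + (1.6−4)² + (2.9−4)² + (7.9−4)² = 60.4.
The Normal likelihood contributes (σ²)^(−n/2) exp(−SS/(2σ²)), so the posterior is Inverse-Gamma(α + n/2, β + SS/2) = Inverse-Gamma(8, 42.2).
The mode of Inverse-Gamma(a, b) is b/(a+1) = 42.2/9 ≈ 4.689.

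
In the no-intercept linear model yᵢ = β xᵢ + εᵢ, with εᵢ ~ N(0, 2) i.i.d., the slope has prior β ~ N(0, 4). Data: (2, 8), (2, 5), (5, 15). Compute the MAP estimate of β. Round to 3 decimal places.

β̂_MAP = 3.015

log p(β | y) = −Σ(yᵢ − βxᵢ)²/(2·2) − β²/(2·4) + const.
Setting the derivative to zero: Σxᵢ(yᵢ − βxᵢ)/2 − β/4 = 0, so β = Σxᵢyᵢ / (Σxᵢ² + σ²/τ²).
Σxᵢyᵢ = 2·8 + 2·5 + 5·15 = 101; Σxᵢ² = 33; σ²/τ² = 0.5.
β̂_MAP = 101 / (33 + 0.5) = 101/33.5 ≈ 3.015.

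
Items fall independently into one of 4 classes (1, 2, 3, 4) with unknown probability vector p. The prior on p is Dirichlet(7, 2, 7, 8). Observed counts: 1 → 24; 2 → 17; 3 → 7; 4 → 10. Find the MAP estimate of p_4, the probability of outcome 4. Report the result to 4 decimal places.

The posterior is Dirichlet(αᵢ + nᵢ) = Dirichlet(31, 19, 14, 18).
For a Dirichlet(a₁,…,a_K) with all aᵢ > 1, the mode has j-th component (aⱼ − 1)/(Σaᵢ − K).
Here Σaᵢ = 82 and K = 4, so p_4 = (18 − 1)/(82 − 4) = 17/78 ≈ 0.2179.

MAP estimate: 0.2179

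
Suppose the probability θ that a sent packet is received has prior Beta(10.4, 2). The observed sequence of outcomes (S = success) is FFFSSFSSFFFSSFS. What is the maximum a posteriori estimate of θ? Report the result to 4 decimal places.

θ̂_MAP = 0.6457

Prior: Beta(10.4, 2).
Data: 7 successes in 15 trials (from the sequence). The binomial likelihood contributes θ^7(1−θ)^8, so the posterior is Beta(10.4+7, 2+8) = Beta(17.4, 10).
For Beta(a, b) with a, b > 1 the mode is (a−1)/(a+b−2) = 16.4/25.4 ≈ 0.6457.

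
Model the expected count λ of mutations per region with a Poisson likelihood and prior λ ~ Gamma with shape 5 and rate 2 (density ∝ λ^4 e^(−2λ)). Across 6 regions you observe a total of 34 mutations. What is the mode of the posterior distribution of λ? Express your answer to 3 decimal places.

Σxᵢ = 34, n = 6.
Posterior ∝ λ^4e^(−2λ) · λ^34e^(−6λ) = λ^38e^(−8λ), i.e. Gamma(shape=39, rate=8).
The mode of a Gamma(a, b) with a ≥ 1 (shape–rate) is (a−1)/b = 38/8 ≈ 4.750.

λ̂_MAP = 4.750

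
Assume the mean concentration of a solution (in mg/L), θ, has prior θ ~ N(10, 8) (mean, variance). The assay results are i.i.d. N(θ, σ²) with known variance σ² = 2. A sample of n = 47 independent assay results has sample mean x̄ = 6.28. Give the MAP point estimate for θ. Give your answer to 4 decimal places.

θ̂_MAP = 6.2997

n = 47, x̄ = 6.28.
For a Normal prior and Normal likelihood with known variance, the posterior is Normal; its mode equals its mean, the precision-weighted average.
Prior precision 1/σ₀² = 1/8 = 0.125; data precision n/σ² = 47/2 = 23.5.
θ̂ = (0.125·10 + 23.5·6.28) / (0.125 + 23.5) = 148.83/23.625 = 9922/1575 ≈ 6.2997.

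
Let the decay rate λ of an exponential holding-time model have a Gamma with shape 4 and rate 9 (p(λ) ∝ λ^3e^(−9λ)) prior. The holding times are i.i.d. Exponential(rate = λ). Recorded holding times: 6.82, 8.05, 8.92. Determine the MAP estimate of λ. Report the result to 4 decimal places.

The Exponential(rate=λ) likelihood is ∝ λ^n e^(−λΣtᵢ). Here n = 3 and Σtᵢ = 6.82 + 8.05 + 8.92 = 23.79.
Posterior ∝ λ^3e^(−9λ) · λ^3e^(−23.79λ) = λ^6e^(−32.79λ), i.e. Gamma(7, 32.79).
Mode = (a−1)/b = 6/32.79 ≈ 0.1830.

λ̂_MAP = 0.1830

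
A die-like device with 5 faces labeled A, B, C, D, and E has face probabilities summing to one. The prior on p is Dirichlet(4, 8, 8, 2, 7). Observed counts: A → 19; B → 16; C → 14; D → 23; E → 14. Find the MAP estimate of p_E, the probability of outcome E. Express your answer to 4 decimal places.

MAP estimate of p_E = 0.1818

The posterior is Dirichlet(αᵢ + nᵢ) = Dirichlet(23, 24, 22, 25, 21).
For a Dirichlet(a₁,…,a_K) with all aᵢ > 1, the mode has j-th component (aⱼ − 1)/(Σaᵢ − K).
Here Σaᵢ = 115 and K = 5, so p_E = (21 − 1)/(115 − 5) = 20/110 ≈ 0.1818.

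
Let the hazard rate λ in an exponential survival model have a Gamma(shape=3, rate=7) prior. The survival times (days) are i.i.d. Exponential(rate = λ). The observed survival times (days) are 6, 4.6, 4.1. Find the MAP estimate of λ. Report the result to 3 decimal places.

λ̂_MAP = 0.230

The Exponential(rate=λ) likelihood is ∝ λ^n e^(−λΣtᵢ). Here n = 3 and Σtᵢ = 6 + 4.6 + 4.1 = 14.7.
Posterior ∝ λ^2e^(−7λ) · λ^3e^(−14.7λ) = λ^5e^(−21.7λ), i.e. Gamma(6, 21.7).
Mode = (a−1)/b = 5/21.7 ≈ 0.230.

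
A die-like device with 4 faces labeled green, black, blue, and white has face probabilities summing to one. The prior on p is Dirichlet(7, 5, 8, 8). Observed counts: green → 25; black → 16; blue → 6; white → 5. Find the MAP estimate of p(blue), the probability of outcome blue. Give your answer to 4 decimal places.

The posterior is Dirichlet(αᵢ + nᵢ) = Dirichlet(32, 21, 14, 13).
For a Dirichlet(a₁,…,a_K) with all aᵢ > 1, the mode has j-th component (aⱼ − 1)/(Σaᵢ − K).
Here Σaᵢ = 80 and K = 4, so p(blue) = (14 − 1)/(80 − 4) = 13/76 ≈ 0.1711.

MAP estimate of p(blue) = 0.1711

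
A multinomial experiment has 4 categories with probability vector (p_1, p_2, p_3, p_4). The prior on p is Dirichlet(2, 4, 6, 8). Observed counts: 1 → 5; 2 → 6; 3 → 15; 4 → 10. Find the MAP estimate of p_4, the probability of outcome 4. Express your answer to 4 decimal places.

MAP estimate: 0.3269

The posterior is Dirichlet(αᵢ + nᵢ) = Dirichlet(7, 10, 21, 18).
For a Dirichlet(a₁,…,a_K) with all aᵢ > 1, the mode has j-th component (aⱼ − 1)/(Σaᵢ − K).
Here Σaᵢ = 56 and K = 4, so p_4 = (18 − 1)/(56 − 4) = 17/52 ≈ 0.3269.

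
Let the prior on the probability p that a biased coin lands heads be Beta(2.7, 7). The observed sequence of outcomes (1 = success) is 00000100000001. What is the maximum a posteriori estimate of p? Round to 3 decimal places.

Prior: Beta(2.7, 7).
Data: 2 successes in 14 trials (from the sequence). The binomial likelihood contributes p^2(1−p)^12, so the posterior is Beta(2.7+2, 7+12) = Beta(4.7, 19).
For Beta(a, b) with a, b > 1 the mode is (a−1)/(a+b−2) = 3.7/21.7 ≈ 0.171.

p̂_MAP = 0.171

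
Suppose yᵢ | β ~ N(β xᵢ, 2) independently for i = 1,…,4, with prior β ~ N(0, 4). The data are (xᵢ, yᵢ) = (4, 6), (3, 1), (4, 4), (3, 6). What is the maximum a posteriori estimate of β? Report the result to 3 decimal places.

β̂_MAP = 1.208

log p(β | y) = −Σ(yᵢ − βxᵢ)²/(2·2) − β²/(2·4) + const.
Setting the derivative to zero: Σxᵢ(yᵢ − βxᵢ)/2 − β/4 = 0, so β = Σxᵢyᵢ / (Σxᵢ² + σ²/τ²).
Σxᵢyᵢ = 4·6 + 3·1 + 4·4 + 3·6 = 61; Σxᵢ² = 50; σ²/τ² = 0.5.
β̂_MAP = 61 / (50 + 0.5) = 61/50.5 ≈ 1.208.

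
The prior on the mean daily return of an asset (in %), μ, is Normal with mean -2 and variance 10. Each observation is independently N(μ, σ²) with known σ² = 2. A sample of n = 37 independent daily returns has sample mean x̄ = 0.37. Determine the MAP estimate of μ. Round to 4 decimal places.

μ̂_MAP = 0.3573

n = 37, x̄ = 0.37.
For a Normal prior and Normal likelihood with known variance, the posterior is Normal; its mode equals its mean, the precision-weighted average.
Prior precision 1/σ₀² = 1/10 = 0.1; data precision n/σ² = 37/2 = 18.5.
μ̂ = (0.1·(-2) + 18.5·0.37) / (0.1 + 18.5) = 6.645/18.6 = 443/1240 ≈ 0.3573.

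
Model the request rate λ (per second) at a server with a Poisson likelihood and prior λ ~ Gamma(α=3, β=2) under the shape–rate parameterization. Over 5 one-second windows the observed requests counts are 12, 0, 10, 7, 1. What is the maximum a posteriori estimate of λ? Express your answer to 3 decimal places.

λ̂_MAP = 4.571

Σxᵢ = 12+0+10+7+1 = 30, with n = 5.
Posterior ∝ λ^2e^(−2λ) · λ^30e^(−5λ) = λ^32e^(−7λ), i.e. Gamma(shape=33, rate=7).
The mode of a Gamma(a, b) with a ≥ 1 (shape–rate) is (a−1)/b = 32/7 ≈ 4.571.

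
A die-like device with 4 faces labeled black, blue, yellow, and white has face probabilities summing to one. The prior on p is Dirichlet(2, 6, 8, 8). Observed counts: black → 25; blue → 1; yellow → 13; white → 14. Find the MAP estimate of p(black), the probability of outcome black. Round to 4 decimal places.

MAP estimate of p(black) = 0.3562

The posterior is Dirichlet(αᵢ + nᵢ) = Dirichlet(27, 7, 21, 22).
For a Dirichlet(a₁,…,a_K) with all aᵢ > 1, the mode has j-th component (aⱼ − 1)/(Σaᵢ − K).
Here Σaᵢ = 77 and K = 4, so p(black) = (27 − 1)/(77 − 4) = 26/73 ≈ 0.3562.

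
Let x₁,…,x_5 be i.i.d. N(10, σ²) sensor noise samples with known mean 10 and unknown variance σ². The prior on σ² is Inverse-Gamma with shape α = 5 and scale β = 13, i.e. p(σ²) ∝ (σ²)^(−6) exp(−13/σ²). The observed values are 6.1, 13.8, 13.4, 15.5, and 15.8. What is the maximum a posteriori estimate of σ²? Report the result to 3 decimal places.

Sum of squared deviations about the known mean: SS = (6.1−10)² + (13.8−10)² + (13.4−10)² + (15.5−10)² + (15.8−10)² = 105.1.
The Normal likelihood contributes (σ²)^(−n/2) exp(−SS/(2σ²)), so the posterior is Inverse-Gamma(α + n/2, β + SS/2) = Inverse-Gamma(7.5, 65.55).
The mode of Inverse-Gamma(a, b) is b/(a+1) = 65.55/8.5 ≈ 7.712.

σ̂²_MAP = 7.712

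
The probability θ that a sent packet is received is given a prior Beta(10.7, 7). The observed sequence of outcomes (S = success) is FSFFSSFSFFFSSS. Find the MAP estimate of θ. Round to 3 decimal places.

θ̂_MAP = 0.562

Prior: Beta(10.7, 7).
Data: 7 successes in 14 trials (from the sequence). The binomial likelihood contributes θ^7(1−θ)^7, so the posterior is Beta(10.7+7, 7+7) = Beta(17.7, 14).
For Beta(a, b) with a, b > 1 the mode is (a−1)/(a+b−2) = 16.7/29.7 ≈ 0.562.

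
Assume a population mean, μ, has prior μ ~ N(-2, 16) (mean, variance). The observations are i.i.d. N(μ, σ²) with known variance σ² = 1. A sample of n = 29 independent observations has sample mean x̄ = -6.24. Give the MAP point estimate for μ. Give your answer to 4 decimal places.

n = 29, x̄ = -6.24.
For a Normal prior and Normal likelihood with known variance, the posterior is Normal; its mode equals its mean, the precision-weighted average.
Prior precision 1/σ₀² = 1/16 = 0.0625; data precision n/σ² = 29/1 = 29.
μ̂ = (0.0625·(-2) + 29·(-6.24)) / (0.0625 + 29) = (-181.085)/29.0625 = -72434/11625 ≈ -6.2309.

μ̂_MAP = -6.2309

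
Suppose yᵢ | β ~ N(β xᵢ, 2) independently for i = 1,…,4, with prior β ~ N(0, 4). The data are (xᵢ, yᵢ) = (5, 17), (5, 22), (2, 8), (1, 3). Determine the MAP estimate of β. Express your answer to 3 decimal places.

β̂_MAP = 3.856

log p(β | y) = −Σ(yᵢ − βxᵢ)²/(2·2) − β²/(2·4) + const.
Setting the derivative to zero: Σxᵢ(yᵢ − βxᵢ)/2 − β/4 = 0, so β = Σxᵢyᵢ / (Σxᵢ² + σ²/τ²).
Σxᵢyᵢ = 5·17 + 5·22 + 2·8 + 1·3 = 214; Σxᵢ² = 55; σ²/τ² = 0.5.
β̂_MAP = 214 / (55 + 0.5) = 214/55.5 ≈ 3.856.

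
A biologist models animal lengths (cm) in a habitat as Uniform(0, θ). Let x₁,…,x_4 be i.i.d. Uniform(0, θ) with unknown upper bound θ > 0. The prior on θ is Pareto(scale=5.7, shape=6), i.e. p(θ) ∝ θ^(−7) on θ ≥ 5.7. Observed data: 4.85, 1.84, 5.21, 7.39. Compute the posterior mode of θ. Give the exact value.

The Uniform(0, θ) likelihood is θ^(−n) for θ ≥ max(xᵢ), zero otherwise. Here max(xᵢ) = 7.39.
Posterior ∝ θ^(−7) · θ^(−4) = θ^(−11) on θ ≥ max(5.7, 7.39) = 7.39.
This density is strictly decreasing in θ, so the posterior mode lies at the lower boundary of the support.

θ̂_MAP = 7.39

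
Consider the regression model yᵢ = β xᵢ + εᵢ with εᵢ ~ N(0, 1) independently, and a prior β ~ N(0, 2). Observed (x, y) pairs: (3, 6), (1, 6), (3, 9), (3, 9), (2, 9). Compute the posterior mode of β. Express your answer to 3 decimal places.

β̂_MAP = 2.954

log p(β | y) = −Σ(yᵢ − βxᵢ)²/(2·1) − β²/(2·2) + const.
Setting the derivative to zero: Σxᵢ(yᵢ − βxᵢ)/1 − β/2 = 0, so β = Σxᵢyᵢ / (Σxᵢ² + σ²/τ²).
Σxᵢyᵢ = 3·6 + 1·6 + 3·9 + 3·9 + 2·9 = 96; Σxᵢ² = 32; σ²/τ² = 0.5.
β̂_MAP = 96 / (32 + 0.5) = 96/32.5 ≈ 2.954.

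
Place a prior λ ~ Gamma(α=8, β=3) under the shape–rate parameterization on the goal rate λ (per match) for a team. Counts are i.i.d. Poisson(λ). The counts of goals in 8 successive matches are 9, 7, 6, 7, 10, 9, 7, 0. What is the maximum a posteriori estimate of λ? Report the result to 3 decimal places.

λ̂_MAP = 5.636

Σxᵢ = 9+7+6+7+10+9+7+0 = 55, with n = 8.
Posterior ∝ λ^7e^(−3λ) · λ^55e^(−8λ) = λ^62e^(−11λ), i.e. Gamma(shape=63, rate=11).
The mode of a Gamma(a, b) with a ≥ 1 (shape–rate) is (a−1)/b = 62/11 ≈ 5.636.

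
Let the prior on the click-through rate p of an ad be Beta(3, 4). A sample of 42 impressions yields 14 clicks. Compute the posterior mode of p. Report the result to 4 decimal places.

Prior: Beta(3, 4).
Data: 14 successes in 42 trials. The binomial likelihood contributes p^14(1−p)^28, so the posterior is Beta(3+14, 4+28) = Beta(17, 32).
For Beta(a, b) with a, b > 1 the mode is (a−1)/(a+b−2) = 16/47 ≈ 0.3404.

p̂_MAP = 0.3404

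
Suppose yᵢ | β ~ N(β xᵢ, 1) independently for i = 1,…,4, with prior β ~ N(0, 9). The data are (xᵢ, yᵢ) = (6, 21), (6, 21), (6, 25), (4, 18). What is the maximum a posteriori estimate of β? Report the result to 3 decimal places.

log p(β | y) = −Σ(yᵢ − βxᵢ)²/(2·1) − β²/(2·9) + const.
Setting the derivative to zero: Σxᵢ(yᵢ − βxᵢ)/1 − β/9 = 0, so β = Σxᵢyᵢ / (Σxᵢ² + σ²/τ²).
Σxᵢyᵢ = 6·21 + 6·21 + 6·25 + 4·18 = 474; Σxᵢ² = 124; σ²/τ² = 1/9.
β̂_MAP = 474 / (124 + 1/9) = 474/(1117/9) = 4266/1117 ≈ 3.819.

β̂_MAP = 3.819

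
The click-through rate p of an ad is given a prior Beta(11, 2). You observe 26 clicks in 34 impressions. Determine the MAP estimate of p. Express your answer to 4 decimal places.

p̂_MAP = 0.8000

Prior: Beta(11, 2).
Data: 26 successes in 34 trials. The binomial likelihood contributes p^26(1−p)^8, so the posterior is Beta(11+26, 2+8) = Beta(37, 10).
For Beta(a, b) with a, b > 1 the mode is (a−1)/(a+b−2) = 36/45 ≈ 0.8000.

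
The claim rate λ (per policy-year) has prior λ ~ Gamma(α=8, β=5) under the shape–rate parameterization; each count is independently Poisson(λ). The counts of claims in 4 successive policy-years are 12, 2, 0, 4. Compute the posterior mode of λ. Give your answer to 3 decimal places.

λ̂_MAP = 2.778

Σxᵢ = 12+2+0+4 = 18, with n = 4.
Posterior ∝ λ^7e^(−5λ) · λ^18e^(−4λ) = λ^25e^(−9λ), i.e. Gamma(shape=26, rate=9).
The mode of a Gamma(a, b) with a ≥ 1 (shape–rate) is (a−1)/b = 25/9 ≈ 2.778.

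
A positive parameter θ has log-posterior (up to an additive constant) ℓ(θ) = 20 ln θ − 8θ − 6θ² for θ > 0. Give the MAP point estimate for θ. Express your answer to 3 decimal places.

ℓ'(θ) = 20/θ − 8 − 12θ. Setting this to zero and multiplying by θ: 12θ² + 8θ − 20 = 0.
θ = (−8 + √(8² + 4·12·20)) / (2·12) = (−8 + √1024) / 24 = (−8 + 32)/24 = 1.
ℓ''(θ) = −20/θ² − 12 < 0, confirming a maximum.

θ̂_MAP = 1.000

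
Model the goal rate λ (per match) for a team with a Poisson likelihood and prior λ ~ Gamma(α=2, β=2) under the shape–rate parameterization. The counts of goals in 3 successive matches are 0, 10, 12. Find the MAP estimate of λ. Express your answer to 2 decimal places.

λ̂_MAP = 4.60

Σxᵢ = 0+10+12 = 22, with n = 3.
Posterior ∝ λe^(−2λ) · λ^22e^(−3λ) = λ^23e^(−5λ), i.e. Gamma(shape=24, rate=5).
The mode of a Gamma(a, b) with a ≥ 1 (shape–rate) is (a−1)/b = 23/5 ≈ 4.60.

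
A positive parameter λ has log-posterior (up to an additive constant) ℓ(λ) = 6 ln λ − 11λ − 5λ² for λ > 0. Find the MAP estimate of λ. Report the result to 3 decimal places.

ℓ'(λ) = 6/λ − 11 − 10λ. Setting this to zero and multiplying by λ: 10λ² + 11λ − 6 = 0.
λ = (−11 + √(11² + 4·10·6)) / (2·10) = (−11 + √361) / 20 = (−11 + 19)/20 = 2/5.
ℓ''(λ) = −6/λ² − 10 < 0, confirming a maximum.

λ̂_MAP = 0.400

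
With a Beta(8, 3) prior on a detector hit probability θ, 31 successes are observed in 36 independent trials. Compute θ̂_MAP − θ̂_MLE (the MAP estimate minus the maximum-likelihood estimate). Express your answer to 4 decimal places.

MAP − MLE = -0.0167

Posterior is Beta(39, 8); MAP = (39−1)/(47−2) = 38/45 ≈ 0.84444.
MLE ignores the prior: θ̂_MLE = k/n = 31/36 ≈ 0.86111.
Difference = 38/45 − 31/36 = -1/60 ≈ -0.0167.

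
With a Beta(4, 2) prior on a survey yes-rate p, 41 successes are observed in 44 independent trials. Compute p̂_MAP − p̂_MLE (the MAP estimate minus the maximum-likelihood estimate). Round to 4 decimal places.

MAP − MLE = -0.0152

Posterior is Beta(45, 5); MAP = (45−1)/(50−2) = 44/48 ≈ 0.91667.
MLE ignores the prior: p̂_MLE = k/n = 41/44 ≈ 0.93182.
Difference = 44/48 − 41/44 = -1/66 ≈ -0.0152.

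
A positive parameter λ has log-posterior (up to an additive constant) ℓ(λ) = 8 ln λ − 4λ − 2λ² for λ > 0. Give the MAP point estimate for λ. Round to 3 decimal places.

ℓ'(λ) = 8/λ − 4 − 4λ. Setting this to zero and multiplying by λ: 4λ² + 4λ − 8 = 0.
λ = (−4 + √(4² + 4·4·8)) / (2·4) = (−4 + √144) / 8 = (−4 + 12)/8 = 1.
ℓ''(λ) = −8/λ² − 4 < 0, confirming a maximum.

λ̂_MAP = 1.000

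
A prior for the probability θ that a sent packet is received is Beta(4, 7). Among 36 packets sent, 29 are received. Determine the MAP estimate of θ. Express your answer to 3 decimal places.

Prior: Beta(4, 7).
Data: 29 successes in 36 trials. The binomial likelihood contributes θ^29(1−θ)^7, so the posterior is Beta(4+29, 7+7) = Beta(33, 14).
For Beta(a, b) with a, b > 1 the mode is (a−1)/(a+b−2) = 32/45 ≈ 0.711.

θ̂_MAP = 0.711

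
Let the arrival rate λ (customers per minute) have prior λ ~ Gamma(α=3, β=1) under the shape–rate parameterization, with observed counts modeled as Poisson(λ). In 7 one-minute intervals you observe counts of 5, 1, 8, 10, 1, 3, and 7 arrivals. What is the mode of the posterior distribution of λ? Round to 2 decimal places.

λ̂_MAP = 4.63

Σxᵢ = 5+1+8+10+1+3+7 = 35, with n = 7.
Posterior ∝ λ^2e^(−1λ) · λ^35e^(−7λ) = λ^37e^(−8λ), i.e. Gamma(shape=38, rate=8).
The mode of a Gamma(a, b) with a ≥ 1 (shape–rate) is (a−1)/b = 37/8 ≈ 4.63.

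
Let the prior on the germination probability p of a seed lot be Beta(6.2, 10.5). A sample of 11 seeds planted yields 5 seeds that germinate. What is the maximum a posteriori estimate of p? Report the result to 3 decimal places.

p̂_MAP = 0.397

Prior: Beta(6.2, 10.5).
Data: 5 successes in 11 trials. The binomial likelihood contributes p^5(1−p)^6, so the posterior is Beta(6.2+5, 10.5+6) = Beta(11.2, 16.5).
For Beta(a, b) with a, b > 1 the mode is (a−1)/(a+b−2) = 10.2/25.7 ≈ 0.397.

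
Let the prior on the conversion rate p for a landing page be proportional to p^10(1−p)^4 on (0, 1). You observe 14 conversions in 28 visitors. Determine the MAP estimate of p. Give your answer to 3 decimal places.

p̂_MAP = 0.571

The prior density ∝ p^10(1−p)^4 is the kernel of Beta(11, 5).
Data: 14 successes in 28 trials. The binomial likelihood contributes p^14(1−p)^14, so the posterior is Beta(11+14, 5+14) = Beta(25, 19).
For Beta(a, b) with a, b > 1 the mode is (a−1)/(a+b−2) = 24/42 ≈ 0.571.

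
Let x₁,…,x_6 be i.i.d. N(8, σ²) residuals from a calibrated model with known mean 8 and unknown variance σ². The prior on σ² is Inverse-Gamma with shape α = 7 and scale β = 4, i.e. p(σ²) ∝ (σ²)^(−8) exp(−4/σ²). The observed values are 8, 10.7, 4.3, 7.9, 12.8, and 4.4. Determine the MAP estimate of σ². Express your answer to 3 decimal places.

Sum of squared deviations about the known mean: SS = (8−8)² + (10.7−8)² + (4.3−8)² + (7.9−8)² + (12.8−8)² + (4.4−8)² = 56.99.
The Normal likelihood contributes (σ²)^(−n/2) exp(−SS/(2σ²)), so the posterior is Inverse-Gamma(α + n/2, β + SS/2) = Inverse-Gamma(10, 32.495).
The mode of Inverse-Gamma(a, b) is b/(a+1) = 32.495/11 ≈ 2.954.

σ̂²_MAP = 2.954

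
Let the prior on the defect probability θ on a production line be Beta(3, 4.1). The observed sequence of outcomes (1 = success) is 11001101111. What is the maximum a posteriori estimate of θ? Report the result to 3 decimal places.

θ̂_MAP = 0.621

Prior: Beta(3, 4.1).
Data: 8 successes in 11 trials (from the sequence). The binomial likelihood contributes θ^8(1−θ)^3, so the posterior is Beta(3+8, 4.1+3) = Beta(11, 7.1).
For Beta(a, b) with a, b > 1 the mode is (a−1)/(a+b−2) = 10/16.1 ≈ 0.621.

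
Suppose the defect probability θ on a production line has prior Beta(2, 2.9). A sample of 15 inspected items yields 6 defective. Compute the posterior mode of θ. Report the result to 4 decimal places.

Prior: Beta(2, 2.9).
Data: 6 successes in 15 trials. The binomial likelihood contributes θ^6(1−θ)^9, so the posterior is Beta(2+6, 2.9+9) = Beta(8, 11.9).
For Beta(a, b) with a, b > 1 the mode is (a−1)/(a+b−2) = 7/17.9 ≈ 0.3911.

θ̂_MAP = 0.3911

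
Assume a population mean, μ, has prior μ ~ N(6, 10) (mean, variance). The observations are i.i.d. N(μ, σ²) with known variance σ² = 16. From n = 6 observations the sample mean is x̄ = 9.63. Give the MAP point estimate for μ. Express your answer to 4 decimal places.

μ̂_MAP = 8.8658

n = 6, x̄ = 9.63.
For a Normal prior and Normal likelihood with known variance, the posterior is Normal; its mode equals its mean, the precision-weighted average.
Prior precision 1/σ₀² = 1/10 = 0.1; data precision n/σ² = 6/16 = 0.375.
μ̂ = (0.1·6 + 0.375·9.63) / (0.1 + 0.375) = 4.21125/0.475 = 3369/380 ≈ 8.8658.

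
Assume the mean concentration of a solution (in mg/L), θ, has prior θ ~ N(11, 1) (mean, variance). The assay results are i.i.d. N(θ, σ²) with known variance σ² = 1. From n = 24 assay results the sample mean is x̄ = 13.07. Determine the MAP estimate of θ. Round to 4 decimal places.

θ̂_MAP = 12.9872

n = 24, x̄ = 13.07.
For a Normal prior and Normal likelihood with known variance, the posterior is Normal; its mode equals its mean, the precision-weighted average.
Prior precision 1/σ₀² = 1/1 = 1; data precision n/σ² = 24/1 = 24.
θ̂ = (1·11 + 24·13.07) / (1 + 24) = 324.68/25 = 12.9872.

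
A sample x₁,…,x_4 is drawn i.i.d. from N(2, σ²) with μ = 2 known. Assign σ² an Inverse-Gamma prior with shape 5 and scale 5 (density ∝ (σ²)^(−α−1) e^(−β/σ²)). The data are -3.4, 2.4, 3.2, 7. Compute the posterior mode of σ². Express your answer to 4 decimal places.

Sum of squared deviations about the known mean: SS = (-3.4−2)² + (2.4−2)² + (3.2−2)² + (7−2)² = 55.76.
The Normal likelihood contributes (σ²)^(−n/2) exp(−SS/(2σ²)), so the posterior is Inverse-Gamma(α + n/2, β + SS/2) = Inverse-Gamma(7, 32.88).
The mode of Inverse-Gamma(a, b) is b/(a+1) = 32.88/8 ≈ 4.1100.

σ̂²_MAP = 4.1100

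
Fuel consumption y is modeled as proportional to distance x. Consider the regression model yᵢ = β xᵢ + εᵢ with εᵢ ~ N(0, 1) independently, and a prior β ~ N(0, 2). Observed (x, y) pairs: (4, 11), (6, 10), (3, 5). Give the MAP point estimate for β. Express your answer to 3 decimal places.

log p(β | y) = −Σ(yᵢ − βxᵢ)²/(2·1) − β²/(2·2) + const.
Setting the derivative to zero: Σxᵢ(yᵢ − βxᵢ)/1 − β/2 = 0, so β = Σxᵢyᵢ / (Σxᵢ² + σ²/τ²).
Σxᵢyᵢ = 4·11 + 6·10 + 3·5 = 119; Σxᵢ² = 61; σ²/τ² = 0.5.
β̂_MAP = 119 / (61 + 0.5) = 119/61.5 ≈ 1.935.

β̂_MAP = 1.935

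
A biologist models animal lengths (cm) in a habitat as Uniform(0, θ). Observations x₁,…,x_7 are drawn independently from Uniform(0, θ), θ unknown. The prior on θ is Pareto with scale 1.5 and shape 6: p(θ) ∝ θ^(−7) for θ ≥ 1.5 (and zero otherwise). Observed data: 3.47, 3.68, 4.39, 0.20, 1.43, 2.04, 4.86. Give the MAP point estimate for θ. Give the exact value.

θ̂_MAP = 4.86

The Uniform(0, θ) likelihood is θ^(−n) for θ ≥ max(xᵢ), zero otherwise. Here max(xᵢ) = 4.86.
Posterior ∝ θ^(−7) · θ^(−7) = θ^(−14) on θ ≥ max(1.5, 4.86) = 4.86.
This density is strictly decreasing in θ, so the posterior mode lies at the lower boundary of the support.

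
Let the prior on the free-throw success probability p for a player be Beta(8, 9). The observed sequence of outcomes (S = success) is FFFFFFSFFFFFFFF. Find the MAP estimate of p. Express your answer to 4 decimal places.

p̂_MAP = 0.2667

Prior: Beta(8, 9).
Data: 1 success in 15 trials (from the sequence). The binomial likelihood contributes p(1−p)^14, so the posterior is Beta(8+1, 9+14) = Beta(9, 23).
For Beta(a, b) with a, b > 1 the mode is (a−1)/(a+b−2) = 8/30 ≈ 0.2667.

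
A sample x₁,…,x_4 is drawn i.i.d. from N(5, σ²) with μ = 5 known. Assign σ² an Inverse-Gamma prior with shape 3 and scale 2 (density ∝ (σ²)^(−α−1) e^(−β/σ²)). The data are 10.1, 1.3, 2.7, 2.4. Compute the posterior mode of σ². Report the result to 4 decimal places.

Sum of squared deviations about the known mean: SS = (10.1−5)² + (1.3−5)² + (2.7−5)² + (2.4−5)² = 51.75.
The Normal likelihood contributes (σ²)^(−n/2) exp(−SS/(2σ²)), so the posterior is Inverse-Gamma(α + n/2, β + SS/2) = Inverse-Gamma(5, 27.875).
The mode of Inverse-Gamma(a, b) is b/(a+1) = 27.875/6 ≈ 4.6458.

σ̂²_MAP = 4.6458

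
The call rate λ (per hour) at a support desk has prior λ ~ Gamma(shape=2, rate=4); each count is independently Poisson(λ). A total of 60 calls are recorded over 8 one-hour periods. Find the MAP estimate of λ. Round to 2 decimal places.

Σxᵢ = 60, n = 8.
Posterior ∝ λe^(−4λ) · λ^60e^(−8λ) = λ^61e^(−12λ), i.e. Gamma(shape=62, rate=12).
The mode of a Gamma(a, b) with a ≥ 1 (shape–rate) is (a−1)/b = 61/12 ≈ 5.08.

λ̂_MAP = 5.08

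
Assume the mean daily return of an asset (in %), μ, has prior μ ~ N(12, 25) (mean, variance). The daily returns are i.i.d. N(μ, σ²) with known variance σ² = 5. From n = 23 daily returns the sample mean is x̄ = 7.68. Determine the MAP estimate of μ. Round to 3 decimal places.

μ̂_MAP = 7.717

n = 23, x̄ = 7.68.
For a Normal prior and Normal likelihood with known variance, the posterior is Normal; its mode equals its mean, the precision-weighted average.
Prior precision 1/σ₀² = 1/25 = 0.04; data precision n/σ² = 23/5 = 4.6.
μ̂ = (0.04·12 + 4.6·7.68) / (0.04 + 4.6) = 35.808/4.64 = 1119/145 ≈ 7.717.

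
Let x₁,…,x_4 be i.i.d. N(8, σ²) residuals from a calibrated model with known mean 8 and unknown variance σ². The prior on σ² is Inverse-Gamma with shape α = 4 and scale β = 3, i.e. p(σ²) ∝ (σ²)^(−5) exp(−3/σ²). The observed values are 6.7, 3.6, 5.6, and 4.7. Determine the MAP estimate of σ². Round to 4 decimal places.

σ̂²_MAP = 3.1214

Sum of squared deviations about the known mean: SS = (6.7−8)² + (3.6−8)² + (5.6−8)² + (4.7−8)² = 37.7.
The Normal likelihood contributes (σ²)^(−n/2) exp(−SS/(2σ²)), so the posterior is Inverse-Gamma(α + n/2, β + SS/2) = Inverse-Gamma(6, 21.85).
The mode of Inverse-Gamma(a, b) is b/(a+1) = 21.85/7 ≈ 3.1214.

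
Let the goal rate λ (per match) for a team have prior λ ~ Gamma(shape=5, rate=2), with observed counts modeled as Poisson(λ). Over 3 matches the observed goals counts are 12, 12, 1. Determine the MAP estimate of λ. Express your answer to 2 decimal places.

Σxᵢ = 12+12+1 = 25, with n = 3.
Posterior ∝ λ^4e^(−2λ) · λ^25e^(−3λ) = λ^29e^(−5λ), i.e. Gamma(shape=30, rate=5).
The mode of a Gamma(a, b) with a ≥ 1 (shape–rate) is (a−1)/b = 29/5 ≈ 5.80.

λ̂_MAP = 5.80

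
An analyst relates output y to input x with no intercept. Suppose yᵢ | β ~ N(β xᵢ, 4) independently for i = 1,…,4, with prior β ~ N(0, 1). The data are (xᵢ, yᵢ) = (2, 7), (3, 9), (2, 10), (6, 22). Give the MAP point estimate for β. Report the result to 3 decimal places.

β̂_MAP = 3.386

log p(β | y) = −Σ(yᵢ − βxᵢ)²/(2·4) − β²/(2·1) + const.
Setting the derivative to zero: Σxᵢ(yᵢ − βxᵢ)/4 − β/1 = 0, so β = Σxᵢyᵢ / (Σxᵢ² + σ²/τ²).
Σxᵢyᵢ = 2·7 + 3·9 + 2·10 + 6·22 = 193; Σxᵢ² = 53; σ²/τ² = 4.
β̂_MAP = 193 / (53 + 4) = 193/57 ≈ 3.386.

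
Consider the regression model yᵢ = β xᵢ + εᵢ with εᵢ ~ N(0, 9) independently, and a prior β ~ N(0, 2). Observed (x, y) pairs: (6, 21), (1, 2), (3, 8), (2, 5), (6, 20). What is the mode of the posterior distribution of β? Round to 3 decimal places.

log p(β | y) = −Σ(yᵢ − βxᵢ)²/(2·9) − β²/(2·2) + const.
Setting the derivative to zero: Σxᵢ(yᵢ − βxᵢ)/9 − β/2 = 0, so β = Σxᵢyᵢ / (Σxᵢ² + σ²/τ²).
Σxᵢyᵢ = 6·21 + 1·2 + 3·8 + 2·5 + 6·20 = 282; Σxᵢ² = 86; σ²/τ² = 4.5.
β̂_MAP = 282 / (86 + 4.5) = 282/90.5 ≈ 3.116.

β̂_MAP = 3.116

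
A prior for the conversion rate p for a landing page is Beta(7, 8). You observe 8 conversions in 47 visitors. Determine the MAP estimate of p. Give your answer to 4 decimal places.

p̂_MAP = 0.2333

Prior: Beta(7, 8).
Data: 8 successes in 47 trials. The binomial likelihood contributes p^8(1−p)^39, so the posterior is Beta(7+8, 8+39) = Beta(15, 47).
For Beta(a, b) with a, b > 1 the mode is (a−1)/(a+b−2) = 14/60 ≈ 0.2333.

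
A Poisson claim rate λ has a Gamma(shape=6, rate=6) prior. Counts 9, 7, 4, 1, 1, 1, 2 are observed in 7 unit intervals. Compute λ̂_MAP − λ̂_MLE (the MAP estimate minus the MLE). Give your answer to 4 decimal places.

Σxᵢ = 25. Posterior is Gamma(31, 13); MAP = (31−1)/13 = 30/13 ≈ 2.30769.
MLE = x̄ = 25/7 ≈ 3.57143.
Difference = 30/13 − 25/7 = -115/91 ≈ -1.2637.

MAP − MLE = -1.2637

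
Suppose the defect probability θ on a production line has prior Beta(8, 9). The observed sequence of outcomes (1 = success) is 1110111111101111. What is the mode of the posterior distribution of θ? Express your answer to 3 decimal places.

Prior: Beta(8, 9).
Data: 14 successes in 16 trials (from the sequence). The binomial likelihood contributes θ^14(1−θ)^2, so the posterior is Beta(8+14, 9+2) = Beta(22, 11).
For Beta(a, b) with a, b > 1 the mode is (a−1)/(a+b−2) = 21/31 ≈ 0.677.

θ̂_MAP = 0.677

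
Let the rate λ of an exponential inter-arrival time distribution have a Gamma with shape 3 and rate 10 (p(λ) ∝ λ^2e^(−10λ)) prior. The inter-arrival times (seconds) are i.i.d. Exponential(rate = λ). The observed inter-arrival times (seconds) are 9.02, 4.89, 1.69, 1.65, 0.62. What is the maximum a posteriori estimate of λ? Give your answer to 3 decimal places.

The Exponential(rate=λ) likelihood is ∝ λ^n e^(−λΣtᵢ). Here n = 5 and Σtᵢ = 9.02 + 4.89 + 1.69 + 1.65 + 0.62 = 17.87.
Posterior ∝ λ^2e^(−10λ) · λ^5e^(−17.87λ) = λ^7e^(−27.87λ), i.e. Gamma(8, 27.87).
Mode = (a−1)/b = 7/27.87 ≈ 0.251.

λ̂_MAP = 0.251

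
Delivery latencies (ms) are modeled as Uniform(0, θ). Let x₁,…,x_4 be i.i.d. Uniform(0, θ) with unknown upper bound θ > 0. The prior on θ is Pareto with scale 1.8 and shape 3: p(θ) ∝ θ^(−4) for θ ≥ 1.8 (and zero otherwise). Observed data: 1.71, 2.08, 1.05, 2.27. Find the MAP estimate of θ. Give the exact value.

The Uniform(0, θ) likelihood is θ^(−n) for θ ≥ max(xᵢ), zero otherwise. Here max(xᵢ) = 2.27.
Posterior ∝ θ^(−4) · θ^(−4) = θ^(−8) on θ ≥ max(1.8, 2.27) = 2.27.
This density is strictly decreasing in θ, so the posterior mode lies at the lower boundary of the support.

θ̂_MAP = 2.27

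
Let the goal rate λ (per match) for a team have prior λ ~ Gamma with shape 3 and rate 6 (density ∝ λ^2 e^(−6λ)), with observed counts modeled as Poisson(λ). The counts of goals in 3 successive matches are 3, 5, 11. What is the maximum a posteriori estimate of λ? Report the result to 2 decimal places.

Σxᵢ = 3+5+11 = 19, with n = 3.
Posterior ∝ λ^2e^(−6λ) · λ^19e^(−3λ) = λ^21e^(−9λ), i.e. Gamma(shape=22, rate=9).
The mode of a Gamma(a, b) with a ≥ 1 (shape–rate) is (a−1)/b = 21/9 ≈ 2.33.

λ̂_MAP = 2.33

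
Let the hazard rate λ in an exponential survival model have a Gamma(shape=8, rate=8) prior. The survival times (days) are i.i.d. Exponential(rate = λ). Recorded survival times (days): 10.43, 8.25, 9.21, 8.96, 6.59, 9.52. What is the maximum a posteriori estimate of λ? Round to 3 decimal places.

λ̂_MAP = 0.213

The Exponential(rate=λ) likelihood is ∝ λ^n e^(−λΣtᵢ). Here n = 6 and Σtᵢ = 10.43 + 8.25 + 9.21 + 8.96 + 6.59 + 9.52 = 52.96.
Posterior ∝ λ^7e^(−8λ) · λ^6e^(−52.96λ) = λ^13e^(−60.96λ), i.e. Gamma(14, 60.96).
Mode = (a−1)/b = 13/60.96 ≈ 0.213.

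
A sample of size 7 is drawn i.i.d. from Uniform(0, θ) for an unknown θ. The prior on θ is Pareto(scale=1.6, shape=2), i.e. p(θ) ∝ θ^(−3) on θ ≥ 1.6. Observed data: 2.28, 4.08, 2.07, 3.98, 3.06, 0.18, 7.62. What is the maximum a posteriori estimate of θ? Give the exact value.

θ̂_MAP = 7.62

The Uniform(0, θ) likelihood is θ^(−n) for θ ≥ max(xᵢ), zero otherwise. Here max(xᵢ) = 7.62.
Posterior ∝ θ^(−3) · θ^(−7) = θ^(−10) on θ ≥ max(1.6, 7.62) = 7.62.
This density is strictly decreasing in θ, so the posterior mode lies at the lower boundary of the support.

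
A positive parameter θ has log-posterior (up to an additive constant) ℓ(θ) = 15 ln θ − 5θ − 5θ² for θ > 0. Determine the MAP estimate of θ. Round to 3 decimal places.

ℓ'(θ) = 15/θ − 5 − 10θ. Setting this to zero and multiplying by θ: 10θ² + 5θ − 15 = 0.
θ = (−5 + √(5² + 4·10·15)) / (2·10) = (−5 + √625) / 20 = (−5 + 25)/20 = 1.
ℓ''(θ) = −15/θ² − 10 < 0, confirming a maximum.

θ̂_MAP = 1.000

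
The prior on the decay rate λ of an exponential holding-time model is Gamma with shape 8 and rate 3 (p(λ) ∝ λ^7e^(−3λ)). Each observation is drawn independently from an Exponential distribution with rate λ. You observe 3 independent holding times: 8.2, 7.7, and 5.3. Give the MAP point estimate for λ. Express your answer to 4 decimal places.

λ̂_MAP = 0.4132

The Exponential(rate=λ) likelihood is ∝ λ^n e^(−λΣtᵢ). Here n = 3 and Σtᵢ = 8.2 + 7.7 + 5.3 = 21.2.
Posterior ∝ λ^7e^(−3λ) · λ^3e^(−21.2λ) = λ^10e^(−24.2λ), i.e. Gamma(11, 24.2).
Mode = (a−1)/b = 10/24.2 ≈ 0.4132.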